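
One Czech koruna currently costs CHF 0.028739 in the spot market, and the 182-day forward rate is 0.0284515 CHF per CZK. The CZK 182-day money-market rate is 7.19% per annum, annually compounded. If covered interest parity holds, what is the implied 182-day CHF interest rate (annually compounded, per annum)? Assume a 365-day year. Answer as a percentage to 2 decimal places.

5.05%

T = 182/365 years.
By CIP, F/S equals the CHF-to-CZK growth ratio: 0.0284515/0.028739 = 0.9899962.
The CZK side grows by (1 + 0.0719)^(182/365) = 1.0352276.
Hence g_CHF = 1.0248714.
Annualise: 1.0248714^(365/182) − 1 = 0.050503 = 5.05%.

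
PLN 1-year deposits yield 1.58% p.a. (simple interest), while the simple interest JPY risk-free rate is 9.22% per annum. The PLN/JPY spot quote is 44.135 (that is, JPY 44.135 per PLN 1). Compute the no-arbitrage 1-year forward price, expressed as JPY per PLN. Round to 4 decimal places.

47.4545

T = 1 year.
JPY growth factor: 1 + 0.0922×1 = 1.092200.
Growth of 1 PLN over T: 1 + 0.0158×1 = 1.015800.
So F = 44.135 × 1.092200 / 1.015800 = 47.454466 (JPY/PLN).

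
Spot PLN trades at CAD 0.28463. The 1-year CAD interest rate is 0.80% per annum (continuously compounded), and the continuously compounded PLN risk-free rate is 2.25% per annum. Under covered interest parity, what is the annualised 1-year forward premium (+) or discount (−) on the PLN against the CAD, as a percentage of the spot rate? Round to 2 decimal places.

-1.44%

T = 1 year.
F = S · g_CAD/g_PLN = 0.28463 × 1.0080321/1.022755 = 0.28053266.
Annualised premium = (F − S)/S × (1/T) = (0.28053266 − 0.28463)/0.28463 ÷ 1 = -1.44%.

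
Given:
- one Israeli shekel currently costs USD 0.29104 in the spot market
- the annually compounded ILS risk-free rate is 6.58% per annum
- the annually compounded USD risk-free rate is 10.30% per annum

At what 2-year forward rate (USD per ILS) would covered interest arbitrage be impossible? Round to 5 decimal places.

0.31171

T = 2 years.
Growth of 1 USD over T: (1 + 0.1030)^2 = 1.216609.
ILS growth factor: (1 + 0.0658)^2 = 1.1359296.
So F = 0.29104 × 1.216609 / 1.1359296 = 0.3117111 (USD/ILS).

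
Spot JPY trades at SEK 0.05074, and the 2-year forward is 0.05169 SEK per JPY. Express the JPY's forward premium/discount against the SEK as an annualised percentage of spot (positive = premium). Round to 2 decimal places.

T = 2 years.
Period premium: (0.05169 − 0.05074)/0.05074 = 0.0187229.
Per annum: 0.0187229 / 2 = 0.009361 = 0.94%.

+0.94%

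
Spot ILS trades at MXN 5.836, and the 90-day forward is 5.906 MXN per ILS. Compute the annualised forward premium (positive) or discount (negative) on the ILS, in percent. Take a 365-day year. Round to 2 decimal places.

T = 90/365 years.
Period premium: (5.906 − 5.836)/5.836 = 0.0119945.
×(1/T) gives 4.86% p.a.

+4.86%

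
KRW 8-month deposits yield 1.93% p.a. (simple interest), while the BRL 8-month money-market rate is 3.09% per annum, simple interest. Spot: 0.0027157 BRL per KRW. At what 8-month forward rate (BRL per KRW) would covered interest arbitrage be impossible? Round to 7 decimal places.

T = 8/12 years.
BRL accumulates by 1 + 0.0309×8/12 = 1.020600.
KRW accumulates by 1 + 0.0193×8/12 = 1.0128667.
Forward (BRL per KRW) = 0.0027157 × 1.020600 / 1.0128667 = 0.002736435.

0.0027364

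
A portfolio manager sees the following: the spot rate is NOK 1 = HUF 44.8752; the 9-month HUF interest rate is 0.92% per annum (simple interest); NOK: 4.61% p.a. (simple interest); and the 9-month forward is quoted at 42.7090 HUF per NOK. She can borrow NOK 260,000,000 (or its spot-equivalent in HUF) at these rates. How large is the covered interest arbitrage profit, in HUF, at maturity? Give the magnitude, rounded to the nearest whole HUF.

T = 9/12 years.
Route A — deposit NOK, sell forward: 260,000,000 × 1.034575 × 42.7090 = HUF 11,488,272,555.50.
Route B — convert at spot, deposit HUF: 260,000,000 × 44.8752 × 1.006900 = HUF 11,748,058,108.80.
The quoted forward undervalues NOK, so borrow NOK, convert to HUF at spot, deposit the HUF at 0.92%, and buy NOK forward at 42.7090 to cover the loan.
Arbitrage profit = |11,488,272,555.50 − 11,748,058,108.80| = HUF 259,785,553.

HUF 259,785,553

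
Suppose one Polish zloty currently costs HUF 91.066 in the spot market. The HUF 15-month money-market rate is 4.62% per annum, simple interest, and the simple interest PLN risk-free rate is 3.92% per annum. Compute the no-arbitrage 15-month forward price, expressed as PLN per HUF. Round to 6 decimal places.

0.010890

T = 15/12 years.
HUF growth factor: 1 + 0.0462×15/12 = 1.057750.
Growth of 1 PLN over T: 1 + 0.0392×15/12 = 1.049000.
So F = 91.066 × 1.057750 / 1.049000 = 91.82561 (HUF/PLN).
Invert for PLN per HUF: 1 / 91.82561 = 0.010890.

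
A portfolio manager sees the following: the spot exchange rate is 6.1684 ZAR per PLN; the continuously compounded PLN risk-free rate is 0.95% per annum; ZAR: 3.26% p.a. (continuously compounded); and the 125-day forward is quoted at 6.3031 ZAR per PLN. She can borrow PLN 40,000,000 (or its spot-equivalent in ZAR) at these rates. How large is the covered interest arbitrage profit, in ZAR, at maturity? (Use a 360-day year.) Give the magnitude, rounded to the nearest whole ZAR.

ZAR 3,412,251

T = 125/360 years.
Route A — deposit PLN, sell forward: 40,000,000 × 1.00330405752 × 6.3031 = ZAR 252,957,032.20.
Route B — convert at spot, deposit ZAR: 40,000,000 × 6.1684 × 1.01138375177 = ZAR 249,544,781.38.
The quoted forward overvalues PLN, so borrow ZAR, buy PLN at spot, deposit the PLN at 0.95%, and sell the proceeds forward at 6.3031.
Profit = 252,957,032.20 − 249,544,781.38 = ZAR 3,412,251.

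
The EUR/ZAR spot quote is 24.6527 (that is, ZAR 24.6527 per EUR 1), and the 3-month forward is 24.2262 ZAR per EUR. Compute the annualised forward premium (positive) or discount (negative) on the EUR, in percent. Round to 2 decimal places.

-6.92%

T = 3/12 years.
Period premium: (24.2262 − 24.6527)/24.6527 = -0.0173003.
Per annum: -0.0173003 / (3/12) = -0.069201 = -6.92%.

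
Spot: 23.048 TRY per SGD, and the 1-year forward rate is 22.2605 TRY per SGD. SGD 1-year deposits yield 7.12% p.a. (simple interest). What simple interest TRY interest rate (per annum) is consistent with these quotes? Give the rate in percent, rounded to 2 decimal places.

3.46%

T = 1 year.
F/S = 22.2605/23.048 = 0.9658322 = (growth of TRY) / (growth of SGD).
The SGD side grows by 1 + 0.0712×1 = 1.071200.
That pins the TRY growth at 1.0345995.
(1.0345995 − 1)/T = 0.034599, i.e. 3.46%.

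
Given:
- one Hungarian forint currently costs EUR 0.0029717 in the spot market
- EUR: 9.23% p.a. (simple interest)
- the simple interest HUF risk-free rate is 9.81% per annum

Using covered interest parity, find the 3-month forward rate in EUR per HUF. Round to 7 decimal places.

T = 3/12 years.
EUR growth factor: 1 + 0.0923×3/12 = 1.023075.
Growth of 1 HUF over T: 1 + 0.0981×3/12 = 1.024525.
CIP: F = S · (grow EUR)/(grow HUF) = 0.0029717 × 1.023075/1.024525 = 0.002967494 EUR per HUF.

0.0029675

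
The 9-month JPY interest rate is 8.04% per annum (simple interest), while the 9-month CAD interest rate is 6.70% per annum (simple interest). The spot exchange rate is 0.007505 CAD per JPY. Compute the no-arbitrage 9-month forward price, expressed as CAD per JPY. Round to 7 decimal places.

T = 9/12 years.
Growth of 1 CAD over T: 1 + 0.0670×9/12 = 1.050250.
JPY accumulates by 1 + 0.0804×9/12 = 1.060300.
So F = 0.007505 × 1.050250 / 1.060300 = 0.007433864 (CAD/JPY).

0.0074339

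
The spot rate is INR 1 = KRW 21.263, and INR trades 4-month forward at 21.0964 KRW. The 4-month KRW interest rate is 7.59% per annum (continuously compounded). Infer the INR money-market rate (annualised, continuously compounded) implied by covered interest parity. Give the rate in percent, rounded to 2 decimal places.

T = 4/12 years.
F/S = 21.0964/21.263 = 0.9921648 = (growth of KRW) / (growth of INR).
The KRW side grows by e^(0.0759×4/12) = 1.0256228.
So the INR growth factor = 1.0337222.
Take logs: ln 1.0337222 / (4/12) = 0.099498, so 9.95%.

9.95%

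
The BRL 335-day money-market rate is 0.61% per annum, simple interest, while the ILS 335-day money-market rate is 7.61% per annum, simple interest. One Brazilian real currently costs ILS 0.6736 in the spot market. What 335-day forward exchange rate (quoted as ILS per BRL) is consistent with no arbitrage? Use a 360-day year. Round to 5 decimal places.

T = 335/360 years.
ILS accumulates by 1 + 0.0761×335/360 = 1.0708153.
Growth of 1 BRL over T: 1 + 0.0061×335/360 = 1.0056764.
Forward (ILS per BRL) = 0.6736 × 1.0708153 / 1.0056764 = 0.7172299.

0.71723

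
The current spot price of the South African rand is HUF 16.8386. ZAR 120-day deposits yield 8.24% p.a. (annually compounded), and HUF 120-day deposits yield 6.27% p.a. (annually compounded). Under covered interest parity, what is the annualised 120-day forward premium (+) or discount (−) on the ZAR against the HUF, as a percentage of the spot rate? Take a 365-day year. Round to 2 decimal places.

-1.83%

T = 120/365 years.
CIP forward (HUF per ZAR) = 16.8386 × 1.0201945/1.0263738 = 16.7372229.
(F − S)/S ÷ T = (16.7372229 − 16.8386)/16.8386/(120/365) = -0.018312 → -1.83%.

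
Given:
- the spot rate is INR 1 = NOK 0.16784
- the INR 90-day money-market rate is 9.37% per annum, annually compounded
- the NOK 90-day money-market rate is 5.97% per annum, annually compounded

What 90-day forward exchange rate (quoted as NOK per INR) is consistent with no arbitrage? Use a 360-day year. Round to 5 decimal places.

T = 90/360 years.
Growth of 1 NOK over T: (1 + 0.0597)^(90/360) = 1.014602.
Growth of 1 INR over T: (1 + 0.0937)^(90/360) = 1.0226442.
So F = 0.16784 × 1.014602 / 1.0226442 = 0.1665201 (NOK/INR).

0.16652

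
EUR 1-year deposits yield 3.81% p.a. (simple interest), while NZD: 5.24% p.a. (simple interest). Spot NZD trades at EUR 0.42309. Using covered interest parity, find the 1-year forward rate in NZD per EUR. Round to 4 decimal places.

2.3961

T = 1 year.
EUR accumulates by 1 + 0.0381×1 = 1.038100.
NZD accumulates by 1 + 0.0524×1 = 1.052400.
Forward (EUR per NZD) = 0.42309 × 1.038100 / 1.052400 = 0.4173411.
Quoted the other way: 1/0.4173411 = 2.3961 NZD per EUR.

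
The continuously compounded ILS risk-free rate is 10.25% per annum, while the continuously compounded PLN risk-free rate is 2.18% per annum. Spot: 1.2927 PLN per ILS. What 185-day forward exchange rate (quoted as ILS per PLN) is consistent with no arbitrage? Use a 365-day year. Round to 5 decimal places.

T = 185/365 years.
PLN growth factor: e^(0.0218×185/365) = 1.0111106.
Growth of 1 ILS over T: e^(0.1025×185/365) = 1.0533252.
Forward (PLN per ILS) = 1.2927 × 1.0111106 / 1.0533252 = 1.240892.
Quoted the other way: 1/1.240892 = 0.80587 ILS per PLN.

0.80587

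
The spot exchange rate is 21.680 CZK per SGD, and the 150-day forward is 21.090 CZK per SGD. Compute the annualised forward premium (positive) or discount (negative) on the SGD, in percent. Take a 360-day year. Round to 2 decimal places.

T = 150/360 years.
Period premium: (21.090 − 21.68)/21.68 = -0.0272140.
×(1/T) gives -6.53% p.a.

-6.53%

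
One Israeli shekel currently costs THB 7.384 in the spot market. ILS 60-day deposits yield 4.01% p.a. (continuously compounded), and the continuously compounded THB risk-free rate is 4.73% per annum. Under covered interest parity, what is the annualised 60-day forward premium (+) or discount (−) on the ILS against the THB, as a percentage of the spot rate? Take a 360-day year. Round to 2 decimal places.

+0.72%

T = 60/360 years.
F = S · g_THB/g_ILS = 7.384 × 1.0079145/1.0067057 = 7.392866.
Annualised premium = (F − S)/S × (1/T) = (7.392866 − 7.384)/7.384 ÷ (60/360) = 0.72%.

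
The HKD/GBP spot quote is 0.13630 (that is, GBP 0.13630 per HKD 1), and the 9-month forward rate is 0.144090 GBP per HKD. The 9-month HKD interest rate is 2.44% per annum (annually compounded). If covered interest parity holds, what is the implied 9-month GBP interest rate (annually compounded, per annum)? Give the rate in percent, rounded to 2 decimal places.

10.32%

T = 9/12 years.
CIP gives F = S · g_GBP/g_HKD, so g_GBP/g_HKD = 0.14409/0.1363 = 1.0571533.
HKD growth factor: (1 + 0.0244)^(9/12) = 1.0182447.
Hence g_GBP = 1.0764407.
Annualise: 1.0764407^(12/9) − 1 = 0.103198 = 10.32%.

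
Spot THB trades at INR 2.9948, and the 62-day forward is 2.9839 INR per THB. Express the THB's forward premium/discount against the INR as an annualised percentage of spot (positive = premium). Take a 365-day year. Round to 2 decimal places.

T = 62/365 years.
Period premium: (2.9839 − 2.9948)/2.9948 = -0.0036396.
Annualise by dividing by T: -0.0036396 / (62/365) = -0.021427 → -2.14%.

-2.14%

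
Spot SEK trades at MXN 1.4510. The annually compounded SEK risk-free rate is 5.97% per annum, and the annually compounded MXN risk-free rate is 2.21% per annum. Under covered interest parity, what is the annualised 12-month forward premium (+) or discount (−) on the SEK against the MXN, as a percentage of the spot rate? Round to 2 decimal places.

-3.55%

T = 1 year.
CIP forward (MXN per SEK) = 1.451 × 1.022100/1.059700 = 1.3995160.
Annualised premium = (F − S)/S × (1/T) = (1.3995160 − 1.451)/1.451 ÷ 1 = -3.55%.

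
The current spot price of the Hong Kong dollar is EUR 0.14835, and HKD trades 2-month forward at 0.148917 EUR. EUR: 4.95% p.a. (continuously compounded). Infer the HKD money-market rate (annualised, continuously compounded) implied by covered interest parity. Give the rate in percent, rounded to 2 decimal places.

T = 2/12 years.
By CIP, F/S equals the EUR-to-HKD growth ratio: 0.148917/0.14835 = 1.0038220.
The EUR side grows by e^(0.0495×2/12) = 1.0082841.
Hence g_HKD = 1.0044451.
Take logs: ln 1.0044451 / (2/12) = 0.026611, so 2.66%.

2.66%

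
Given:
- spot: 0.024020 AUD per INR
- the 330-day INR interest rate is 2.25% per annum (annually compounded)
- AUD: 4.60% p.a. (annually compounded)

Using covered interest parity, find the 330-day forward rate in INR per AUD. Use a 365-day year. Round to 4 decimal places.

T = 330/365 years.
AUD growth factor: (1 + 0.0460)^(330/365) = 1.04149882.
INR growth factor: (1 + 0.0225)^(330/365) = 1.0203207.
CIP: F = S · (grow AUD)/(grow INR) = 0.02402 × 1.04149882/1.0203207 = 0.024518567 AUD per INR.
Quoted the other way: 1/0.024518567 = 40.7854 INR per AUD.

40.7854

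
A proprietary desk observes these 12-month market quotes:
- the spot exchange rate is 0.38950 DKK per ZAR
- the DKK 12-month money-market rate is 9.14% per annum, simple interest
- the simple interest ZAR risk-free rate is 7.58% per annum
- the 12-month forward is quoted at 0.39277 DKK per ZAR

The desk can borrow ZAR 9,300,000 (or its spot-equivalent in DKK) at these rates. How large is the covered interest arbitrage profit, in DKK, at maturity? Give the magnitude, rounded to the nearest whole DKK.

DKK 23,793

T = 1 year.
Keep in ZAR, deliver into the forward: 9,300,000·1.075800·0.39277 = DKK 3,929,640.28.
Swap to DKK now, deposit: 9,300,000·0.38950·1.091400 = DKK 3,953,432.79.
The quoted forward undervalues ZAR, so borrow ZAR, convert to DKK at spot, deposit the DKK at 9.14%, and buy ZAR forward at 0.39277 to cover the loan.
The gap between the two covered legs is DKK 23,793.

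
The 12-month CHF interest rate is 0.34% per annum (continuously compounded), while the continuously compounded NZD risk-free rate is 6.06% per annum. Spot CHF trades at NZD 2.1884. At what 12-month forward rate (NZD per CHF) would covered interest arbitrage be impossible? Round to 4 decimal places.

T = 1 year.
NZD accumulates by e^(0.0606×1) = 1.0624738.
CHF accumulates by e^(0.0034×1) = 1.0034058.
Forward (NZD per CHF) = 2.1884 × 1.0624738 / 1.0034058 = 2.317226.

2.3172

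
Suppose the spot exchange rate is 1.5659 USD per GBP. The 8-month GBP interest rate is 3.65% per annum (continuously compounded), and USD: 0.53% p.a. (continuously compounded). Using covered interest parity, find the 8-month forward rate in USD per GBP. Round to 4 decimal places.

1.5337

T = 8/12 years.
Growth of 1 USD over T: e^(0.0053×8/12) = 1.0035396.
Growth of 1 GBP over T: e^(0.0365×8/12) = 1.0246318.
CIP: F = S · (grow USD)/(grow GBP) = 1.5659 × 1.0035396/1.0246318 = 1.533666 USD per GBP.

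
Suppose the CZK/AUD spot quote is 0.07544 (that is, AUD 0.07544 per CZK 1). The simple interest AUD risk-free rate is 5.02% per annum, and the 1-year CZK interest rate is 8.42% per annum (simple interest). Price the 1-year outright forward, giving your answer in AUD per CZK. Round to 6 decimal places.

0.073074

T = 1 year.
AUD growth factor: 1 + 0.0502×1 = 1.050200.
Growth of 1 CZK over T: 1 + 0.0842×1 = 1.084200.
CIP: F = S · (grow AUD)/(grow CZK) = 0.07544 × 1.050200/1.084200 = 0.07307424 AUD per CZK.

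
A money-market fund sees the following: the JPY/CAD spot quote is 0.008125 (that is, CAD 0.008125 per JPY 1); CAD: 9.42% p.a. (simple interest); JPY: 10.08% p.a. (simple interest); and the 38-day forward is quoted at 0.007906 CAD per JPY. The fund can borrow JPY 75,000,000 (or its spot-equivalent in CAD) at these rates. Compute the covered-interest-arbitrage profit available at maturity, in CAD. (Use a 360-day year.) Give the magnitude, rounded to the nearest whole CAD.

T = 38/360 years.
Route A — deposit JPY, sell forward: 75,000,000 × 1.010640 × 0.007906 = CAD 599,258.99.
Route B — convert at spot, deposit CAD: 75,000,000 × 0.008125 × 1.00994333 = CAD 615,434.22.
The quoted forward undervalues JPY, so borrow JPY, convert to CAD at spot, deposit the CAD at 9.42%, and buy JPY forward at 0.007906 to cover the loan.
The gap between the two covered legs is CAD 16,175.

CAD 16,175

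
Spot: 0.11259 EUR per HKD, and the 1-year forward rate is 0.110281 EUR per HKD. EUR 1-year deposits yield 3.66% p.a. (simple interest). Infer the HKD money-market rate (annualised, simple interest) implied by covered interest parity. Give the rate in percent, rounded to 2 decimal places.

5.83%

T = 1 year.
F/S = 0.110281/0.11259 = 0.9794920 = (growth of EUR) / (growth of HKD).
EUR growth factor: 1 + 0.0366×1 = 1.036600.
So the HKD growth factor = 1.0583037.
r = (1.0583037 − 1)/1 = 0.058304 → 5.83%.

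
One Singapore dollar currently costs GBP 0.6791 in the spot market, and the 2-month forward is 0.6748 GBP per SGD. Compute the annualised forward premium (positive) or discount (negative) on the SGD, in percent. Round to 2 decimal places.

T = 2/12 years.
Period premium: (0.6748 − 0.6791)/0.6791 = -0.0063319.
Annualise by dividing by T: -0.0063319 / (2/12) = -0.037991 → -3.80%.

-3.80%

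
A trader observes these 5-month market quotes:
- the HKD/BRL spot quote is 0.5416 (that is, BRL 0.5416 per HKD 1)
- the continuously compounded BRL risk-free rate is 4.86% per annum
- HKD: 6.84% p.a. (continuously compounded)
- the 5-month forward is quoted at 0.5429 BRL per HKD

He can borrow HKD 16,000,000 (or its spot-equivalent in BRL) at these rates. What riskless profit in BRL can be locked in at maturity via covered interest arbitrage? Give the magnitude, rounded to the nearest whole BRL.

T = 5/12 years.
Invest the HKD and cover forward: 16,000,000 × 1.028910011 × 0.5429 = BRL 8,937,523.92.
Convert at spot and invest in BRL: 16,000,000 × 0.5416 × 1.020456422 = BRL 8,842,867.17.
The quoted forward overvalues HKD, so borrow BRL, buy HKD at spot, deposit the HKD at 6.84%, and sell the proceeds forward at 0.5429.
Profit = 8,937,523.92 − 8,842,867.17 = BRL 94,657.

BRL 94,657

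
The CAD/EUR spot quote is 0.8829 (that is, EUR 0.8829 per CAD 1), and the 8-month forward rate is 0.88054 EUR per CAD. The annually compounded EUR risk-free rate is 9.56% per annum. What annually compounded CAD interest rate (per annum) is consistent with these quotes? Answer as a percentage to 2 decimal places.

T = 8/12 years.
By CIP, F/S equals the EUR-to-CAD growth ratio: 0.88054/0.8829 = 0.9973270.
EUR growth factor: (1 + 0.0956)^(8/12) = 1.0627587.
So the CAD growth factor = 1.0656071.
r = 1.0656071^(12/8) − 1 = 0.100008 → 10.00%.

10.00%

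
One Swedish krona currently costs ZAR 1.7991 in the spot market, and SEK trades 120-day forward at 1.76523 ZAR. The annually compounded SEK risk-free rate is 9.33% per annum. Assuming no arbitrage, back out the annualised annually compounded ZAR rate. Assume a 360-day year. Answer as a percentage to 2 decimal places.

3.27%

T = 120/360 years.
CIP gives F = S · g_ZAR/g_SEK, so g_ZAR/g_SEK = 1.76523/1.7991 = 0.9811739.
The SEK side grows by (1 + 0.0933)^(120/360) = 1.030180.
That pins the ZAR growth at 1.0107857.
r = 1.0107857^(360/120) − 1 = 0.032707 → 3.27%.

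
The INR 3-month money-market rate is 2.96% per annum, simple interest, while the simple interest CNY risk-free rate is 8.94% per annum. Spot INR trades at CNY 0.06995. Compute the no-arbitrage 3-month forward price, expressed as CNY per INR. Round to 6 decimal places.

0.070988

T = 3/12 years.
CNY growth factor: 1 + 0.0894×3/12 = 1.022350.
INR growth factor: 1 + 0.0296×3/12 = 1.007400.
Forward (CNY per INR) = 0.06995 × 1.022350 / 1.007400 = 0.07098807.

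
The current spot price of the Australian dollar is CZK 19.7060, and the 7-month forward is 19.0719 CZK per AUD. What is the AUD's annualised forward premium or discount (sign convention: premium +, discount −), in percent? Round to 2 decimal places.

-5.52%

T = 7/12 years.
(F − S)/S = (19.0719 − 19.706)/19.706 = -0.0321780.
Per annum: -0.0321780 / (7/12) = -0.055162 = -5.52%.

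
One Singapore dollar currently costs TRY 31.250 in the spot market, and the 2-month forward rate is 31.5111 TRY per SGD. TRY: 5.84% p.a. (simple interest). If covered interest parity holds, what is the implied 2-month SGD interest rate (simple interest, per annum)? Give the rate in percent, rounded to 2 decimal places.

0.82%

T = 2/12 years.
F/S = 31.5111/31.25 = 1.0083552 = (growth of TRY) / (growth of SGD).
TRY growth factor: 1 + 0.0584×2/12 = 1.0097333.
So the SGD growth factor = 1.0013667.
(1.0013667 − 1)/T = 0.008200, i.e. 0.82%.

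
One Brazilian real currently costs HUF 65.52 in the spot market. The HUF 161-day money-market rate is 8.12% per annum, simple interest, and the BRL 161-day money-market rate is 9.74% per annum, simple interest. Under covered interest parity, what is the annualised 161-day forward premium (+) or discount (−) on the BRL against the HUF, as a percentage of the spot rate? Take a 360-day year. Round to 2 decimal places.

-1.55%

T = 161/360 years.
F = S · g_HUF/g_BRL = 65.52 × 1.0363144/1.0435594 = 65.06512.
(F − S)/S ÷ T = (65.06512 − 65.52)/65.52/(161/360) = -0.015524 → -1.55%.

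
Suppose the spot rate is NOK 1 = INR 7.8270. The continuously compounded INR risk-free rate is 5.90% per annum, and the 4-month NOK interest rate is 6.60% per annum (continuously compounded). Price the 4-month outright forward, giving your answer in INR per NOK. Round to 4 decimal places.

7.8088

T = 4/12 years.
INR accumulates by e^(0.0590×4/12) = 1.0198613.
NOK growth factor: e^(0.0660×4/12) = 1.0222438.
CIP: F = S · (grow INR)/(grow NOK) = 7.827 × 1.0198613/1.0222438 = 7.808758 INR per NOK.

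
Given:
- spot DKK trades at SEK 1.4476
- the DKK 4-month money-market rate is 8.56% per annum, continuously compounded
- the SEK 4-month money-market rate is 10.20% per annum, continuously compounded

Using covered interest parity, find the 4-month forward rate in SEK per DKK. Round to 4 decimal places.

T = 4/12 years.
SEK accumulates by e^(0.1020×4/12) = 1.0345846.
DKK growth factor: e^(0.0856×4/12) = 1.0289443.
Forward (SEK per DKK) = 1.4476 × 1.0345846 / 1.0289443 = 1.455535.

1.4555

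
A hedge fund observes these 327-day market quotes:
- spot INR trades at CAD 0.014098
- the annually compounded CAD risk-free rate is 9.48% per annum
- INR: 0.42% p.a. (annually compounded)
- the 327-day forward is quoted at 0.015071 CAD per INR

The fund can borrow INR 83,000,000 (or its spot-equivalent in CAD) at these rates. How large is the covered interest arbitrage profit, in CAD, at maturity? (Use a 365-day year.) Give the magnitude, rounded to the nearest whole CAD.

CAD 13,441

T = 327/365 years.
Invest the INR and cover forward: 83,000,000 × 1.003761918 × 0.015071 = CAD 1,255,598.76.
Convert at spot and invest in CAD: 83,000,000 × 0.014098 × 1.084525231 = CAD 1,269,039.85.
The quoted forward undervalues INR, so borrow INR, convert to CAD at spot, deposit the CAD at 9.48%, and buy INR forward at 0.015071 to cover the loan.
The gap between the two covered legs is CAD 13,441.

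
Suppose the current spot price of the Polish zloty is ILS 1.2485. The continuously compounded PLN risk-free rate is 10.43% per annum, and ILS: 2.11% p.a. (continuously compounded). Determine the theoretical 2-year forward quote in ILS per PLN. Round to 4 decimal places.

T = 2 years.
ILS accumulates by e^(0.0211×2) = 1.0431031.
PLN growth factor: e^(0.1043×2) = 1.2319521.
So F = 1.2485 × 1.0431031 / 1.2319521 = 1.057114 (ILS/PLN).

1.0571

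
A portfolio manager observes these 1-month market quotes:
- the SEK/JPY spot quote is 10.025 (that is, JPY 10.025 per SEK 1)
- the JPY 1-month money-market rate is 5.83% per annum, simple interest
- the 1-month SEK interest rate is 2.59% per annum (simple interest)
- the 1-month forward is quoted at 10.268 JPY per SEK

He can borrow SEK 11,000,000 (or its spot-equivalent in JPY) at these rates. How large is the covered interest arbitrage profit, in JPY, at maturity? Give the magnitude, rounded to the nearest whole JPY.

T = 1/12 years.
Invest the SEK and cover forward: 11,000,000 × 1.00215833333 × 10.268 = JPY 113,191,779.43.
Convert at spot and invest in JPY: 11,000,000 × 10.025 × 1.00485833333 = JPY 110,810,752.71.
The quoted forward overvalues SEK, so borrow JPY, buy SEK at spot, deposit the SEK at 2.59%, and sell the proceeds forward at 10.268.
The gap between the two covered legs is JPY 2,381,027.

JPY 2,381,027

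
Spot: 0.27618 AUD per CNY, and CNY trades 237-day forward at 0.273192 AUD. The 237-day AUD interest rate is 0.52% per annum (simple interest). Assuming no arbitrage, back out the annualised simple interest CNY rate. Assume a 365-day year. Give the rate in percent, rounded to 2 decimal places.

T = 237/365 years.
CIP gives F = S · g_AUD/g_CNY, so g_AUD/g_CNY = 0.273192/0.27618 = 0.9891810.
AUD growth factor: 1 + 0.0052×237/365 = 1.0033764.
So the CNY growth factor = 1.0143507.
r = (1.0143507 − 1)/(237/365) = 0.022101 → 2.21%.

2.21%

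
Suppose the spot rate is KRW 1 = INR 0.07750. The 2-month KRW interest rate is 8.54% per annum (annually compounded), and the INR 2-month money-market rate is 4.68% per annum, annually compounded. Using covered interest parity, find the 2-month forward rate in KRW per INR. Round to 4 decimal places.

T = 2/12 years.
Growth of 1 INR over T: (1 + 0.0468)^(2/12) = 1.00765211.
KRW growth factor: (1 + 0.0854)^(2/12) = 1.0137518.
So F = 0.0775 × 1.00765211 / 1.0137518 = 0.077033687 (INR/KRW).
Invert for KRW per INR: 1 / 0.077033687 = 12.9813.

12.9813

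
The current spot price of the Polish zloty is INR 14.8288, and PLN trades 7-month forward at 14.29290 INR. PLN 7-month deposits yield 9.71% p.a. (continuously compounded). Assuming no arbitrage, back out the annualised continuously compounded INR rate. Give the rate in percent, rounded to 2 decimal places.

3.40%

T = 7/12 years.
By CIP, F/S equals the INR-to-PLN growth ratio: 14.2929/14.8288 = 0.9638609.
PLN growth factor: e^(0.0971×7/12) = 1.0582765.
That pins the INR growth at 1.0200313.
Take logs: ln 1.0200313 / (7/12) = 0.034000, so 3.40%.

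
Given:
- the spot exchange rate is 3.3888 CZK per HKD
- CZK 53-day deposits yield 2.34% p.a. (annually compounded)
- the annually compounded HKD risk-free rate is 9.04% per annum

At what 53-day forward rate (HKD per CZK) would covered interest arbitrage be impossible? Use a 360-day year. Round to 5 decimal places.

0.29786

T = 53/360 years.
CZK growth factor: (1 + 0.0234)^(53/360) = 1.0034111.
HKD growth factor: (1 + 0.0904)^(53/360) = 1.0128228.
So F = 3.3888 × 1.0034111 / 1.0128228 = 3.357309 (CZK/HKD).
Quoted the other way: 1/3.357309 = 0.29786 HKD per CZK.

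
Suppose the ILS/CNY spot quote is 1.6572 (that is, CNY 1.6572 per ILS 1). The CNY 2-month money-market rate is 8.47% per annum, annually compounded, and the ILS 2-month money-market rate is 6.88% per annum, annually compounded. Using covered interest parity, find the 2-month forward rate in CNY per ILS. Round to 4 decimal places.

1.6613

T = 2/12 years.
Growth of 1 CNY over T: (1 + 0.0847)^(2/12) = 1.0136428.
Growth of 1 ILS over T: (1 + 0.0688)^(2/12) = 1.0111511.
CIP: F = S · (grow CNY)/(grow ILS) = 1.6572 × 1.0136428/1.0111511 = 1.661284 CNY per ILS.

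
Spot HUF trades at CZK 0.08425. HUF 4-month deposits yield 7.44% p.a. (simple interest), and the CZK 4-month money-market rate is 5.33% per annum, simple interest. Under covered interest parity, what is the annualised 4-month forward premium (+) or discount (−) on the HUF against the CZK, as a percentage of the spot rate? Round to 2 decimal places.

T = 4/12 years.
CIP forward (CZK per HUF) = 0.08425 × 1.0177667/1.024800 = 0.08367178.
Annualised premium = (F − S)/S × (1/T) = (0.08367178 − 0.08425)/0.08425 ÷ (4/12) = -2.06%.

-2.06%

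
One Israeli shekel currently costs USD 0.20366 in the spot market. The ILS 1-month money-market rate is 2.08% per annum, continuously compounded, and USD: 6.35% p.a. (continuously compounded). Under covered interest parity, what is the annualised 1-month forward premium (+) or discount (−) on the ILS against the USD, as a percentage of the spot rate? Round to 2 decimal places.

T = 1/12 years.
F = S · g_USD/g_ILS = 0.20366 × 1.0053057/1.0017348 = 0.20438599.
Annualised premium = (F − S)/S × (1/T) = (0.20438599 − 0.20366)/0.20366 ÷ (1/12) = 4.28%.

+4.28%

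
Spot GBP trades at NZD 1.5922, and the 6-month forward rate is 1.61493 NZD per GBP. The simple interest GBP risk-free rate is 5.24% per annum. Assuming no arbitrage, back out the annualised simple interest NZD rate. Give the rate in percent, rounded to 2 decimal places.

T = 6/12 years.
By CIP, F/S equals the NZD-to-GBP growth ratio: 1.61493/1.5922 = 1.0142758.
GBP growth factor: 1 + 0.0524×6/12 = 1.026200.
Hence g_NZD = 1.0408498.
r = (1.0408498 − 1)/(6/12) = 0.081700 → 8.17%.

8.17%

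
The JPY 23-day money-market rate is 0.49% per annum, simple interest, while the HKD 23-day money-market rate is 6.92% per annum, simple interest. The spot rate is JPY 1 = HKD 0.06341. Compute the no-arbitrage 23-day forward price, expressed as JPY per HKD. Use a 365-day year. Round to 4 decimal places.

15.7068

T = 23/365 years.
Growth of 1 HKD over T: 1 + 0.0692×23/365 = 1.00436055.
Growth of 1 JPY over T: 1 + 0.0049×23/365 = 1.00030877.
Forward (HKD per JPY) = 0.06341 × 1.00436055 / 1.00030877 = 0.063666844.
Invert for JPY per HKD: 1 / 0.063666844 = 15.7068.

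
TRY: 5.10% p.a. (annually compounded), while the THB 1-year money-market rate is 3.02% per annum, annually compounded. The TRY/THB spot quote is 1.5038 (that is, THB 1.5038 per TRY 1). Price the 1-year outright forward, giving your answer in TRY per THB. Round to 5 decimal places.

0.67841

T = 1 year.
THB growth factor: (1 + 0.0302)^1 = 1.030200.
TRY accumulates by (1 + 0.0510)^1 = 1.051000.
So F = 1.5038 × 1.030200 / 1.051000 = 1.474039 (THB/TRY).
Quoted the other way: 1/1.474039 = 0.67841 TRY per THB.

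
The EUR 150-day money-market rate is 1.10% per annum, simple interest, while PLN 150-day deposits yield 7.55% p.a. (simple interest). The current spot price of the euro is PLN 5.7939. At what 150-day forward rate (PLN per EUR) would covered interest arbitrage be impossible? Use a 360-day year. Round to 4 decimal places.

T = 150/360 years.
PLN growth factor: 1 + 0.0755×150/360 = 1.0314583.
EUR accumulates by 1 + 0.0110×150/360 = 1.0045833.
So F = 5.7939 × 1.0314583 / 1.0045833 = 5.948901 (PLN/EUR).

5.9489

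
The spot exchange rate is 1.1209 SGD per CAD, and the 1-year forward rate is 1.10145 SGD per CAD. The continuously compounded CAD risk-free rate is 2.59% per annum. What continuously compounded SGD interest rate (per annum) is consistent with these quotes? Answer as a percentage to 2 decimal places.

T = 1 year.
By CIP, F/S equals the SGD-to-CAD growth ratio: 1.10145/1.1209 = 0.9826479.
The CAD side grows by e^(0.0259×1) = 1.0262383.
That pins the SGD growth at 1.0084309.
Take logs: ln 1.0084309 / 1 = 0.008396, so 0.84%.

0.84%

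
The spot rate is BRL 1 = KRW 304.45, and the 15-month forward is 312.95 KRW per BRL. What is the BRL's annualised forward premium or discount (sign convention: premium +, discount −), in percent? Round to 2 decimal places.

T = 15/12 years.
(F − S)/S = (312.95 − 304.45)/304.45 = 0.0279192.
Per annum: 0.0279192 / (15/12) = 0.022335 = 2.23%.

+2.23%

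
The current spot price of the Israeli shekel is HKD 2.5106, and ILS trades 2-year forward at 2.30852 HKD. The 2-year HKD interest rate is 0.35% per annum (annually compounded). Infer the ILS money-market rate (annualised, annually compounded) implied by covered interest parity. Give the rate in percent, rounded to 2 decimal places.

4.65%

T = 2 years.
F/S = 2.30852/2.5106 = 0.9195093 = (growth of HKD) / (growth of ILS).
The HKD side grows by (1 + 0.0035)^2 = 1.0070123.
That pins the ILS growth at 1.0951627.
Annualise: 1.0951627^(1/2) − 1 = 0.046500 = 4.65%.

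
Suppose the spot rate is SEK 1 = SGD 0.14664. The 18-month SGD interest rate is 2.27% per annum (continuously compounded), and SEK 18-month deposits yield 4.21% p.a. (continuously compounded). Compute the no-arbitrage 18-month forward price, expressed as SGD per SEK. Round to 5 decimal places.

T = 18/12 years.
SGD growth factor: e^(0.0227×18/12) = 1.0346363.
Growth of 1 SEK over T: e^(0.0421×18/12) = 1.0651866.
So F = 0.14664 × 1.0346363 / 1.0651866 = 0.1424343 (SGD/SEK).

0.14243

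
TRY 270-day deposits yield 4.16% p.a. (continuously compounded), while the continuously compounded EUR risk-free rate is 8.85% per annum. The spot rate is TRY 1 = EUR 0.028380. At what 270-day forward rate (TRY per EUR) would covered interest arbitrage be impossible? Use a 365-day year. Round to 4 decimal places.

T = 270/365 years.
EUR growth factor: e^(0.0885×270/365) = 1.06765617.
TRY accumulates by e^(0.0416×270/365) = 1.03125097.
So F = 0.02838 × 1.06765617 / 1.03125097 = 0.029381870 (EUR/TRY).
Invert for TRY per EUR: 1 / 0.029381870 = 34.0346.

34.0346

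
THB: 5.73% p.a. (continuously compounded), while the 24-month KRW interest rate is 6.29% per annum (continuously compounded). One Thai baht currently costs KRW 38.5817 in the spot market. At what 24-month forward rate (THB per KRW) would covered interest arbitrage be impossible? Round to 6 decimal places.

T = 2 years.
KRW growth factor: e^(0.0629×2) = 1.1340553.
Growth of 1 THB over T: e^(0.0573×2) = 1.1214248.
So F = 38.5817 × 1.1340553 / 1.1214248 = 39.01624 (KRW/THB).
Quoted the other way: 1/39.01624 = 0.025630 THB per KRW.

0.025630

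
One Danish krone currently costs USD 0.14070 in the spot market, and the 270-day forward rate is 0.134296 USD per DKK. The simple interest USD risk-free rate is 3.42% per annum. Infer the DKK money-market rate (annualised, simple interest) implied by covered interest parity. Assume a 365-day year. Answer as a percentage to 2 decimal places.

T = 270/365 years.
CIP gives F = S · g_USD/g_DKK, so g_USD/g_DKK = 0.134296/0.1407 = 0.9544847.
USD growth factor: 1 + 0.0342×270/365 = 1.0252986.
Hence g_DKK = 1.0741907.
r = (1.0741907 − 1)/(270/365) = 0.100295 → 10.03%.

10.03%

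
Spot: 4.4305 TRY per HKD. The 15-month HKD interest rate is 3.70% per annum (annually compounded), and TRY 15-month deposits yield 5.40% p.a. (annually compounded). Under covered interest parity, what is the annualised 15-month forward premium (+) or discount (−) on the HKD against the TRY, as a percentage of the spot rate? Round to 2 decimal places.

+1.64%

T = 15/12 years.
F = S · g_TRY/g_HKD = 4.4305 × 1.0679496/1.046462 = 4.5214740.
(F − S)/S ÷ T = (4.5214740 − 4.4305)/4.4305/(15/12) = 0.016427 → 1.64%.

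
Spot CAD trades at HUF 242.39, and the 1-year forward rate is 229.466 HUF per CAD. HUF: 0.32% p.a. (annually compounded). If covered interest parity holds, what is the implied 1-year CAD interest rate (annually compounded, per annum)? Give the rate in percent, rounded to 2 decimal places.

5.97%

T = 1 year.
F/S = 229.466/242.39 = 0.9466810 = (growth of HUF) / (growth of CAD).
HUF growth factor: (1 + 0.0032)^1 = 1.003200.
That pins the CAD growth at 1.0597023.
Annualise: 1.0597023^(1/1) − 1 = 0.059702 = 5.97%.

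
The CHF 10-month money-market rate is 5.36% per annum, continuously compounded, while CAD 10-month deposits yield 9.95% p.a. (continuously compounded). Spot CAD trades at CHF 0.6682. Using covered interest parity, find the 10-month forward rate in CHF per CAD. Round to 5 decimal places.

T = 10/12 years.
CHF growth factor: e^(0.0536×10/12) = 1.0456792.
Growth of 1 CAD over T: e^(0.0995×10/12) = 1.0864513.
Forward (CHF per CAD) = 0.6682 × 1.0456792 / 1.0864513 = 0.6431239.

0.64312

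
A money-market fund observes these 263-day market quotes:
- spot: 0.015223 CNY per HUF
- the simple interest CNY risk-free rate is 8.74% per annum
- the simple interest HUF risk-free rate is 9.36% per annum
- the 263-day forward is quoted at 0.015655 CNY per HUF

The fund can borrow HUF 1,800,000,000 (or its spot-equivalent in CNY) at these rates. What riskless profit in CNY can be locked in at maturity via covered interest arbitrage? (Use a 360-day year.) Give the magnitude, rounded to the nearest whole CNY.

CNY 954,885

T = 263/360 years.
Keep in HUF, deliver into the forward: 1,800,000,000·1.068380·0.015655 = CNY 30,105,880.02.
Swap to CNY now, deposit: 1,800,000,000·0.015223·1.0638505556 = CNY 29,150,994.61.
The quoted forward overvalues HUF, so borrow CNY, buy HUF at spot, deposit the HUF at 9.36%, and sell the proceeds forward at 0.015655.
The gap between the two covered legs is CNY 954,885.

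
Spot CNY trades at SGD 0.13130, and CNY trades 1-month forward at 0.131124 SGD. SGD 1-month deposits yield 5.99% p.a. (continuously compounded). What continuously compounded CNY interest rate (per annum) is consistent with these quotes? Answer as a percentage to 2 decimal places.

T = 1/12 years.
By CIP, F/S equals the SGD-to-CNY growth ratio: 0.131124/0.1313 = 0.9986596.
The SGD side grows by e^(0.0599×1/12) = 1.0050041.
Hence g_CNY = 1.006353.
Take logs: ln 1.006353 / (1/12) = 0.075995, so 7.60%.

7.60%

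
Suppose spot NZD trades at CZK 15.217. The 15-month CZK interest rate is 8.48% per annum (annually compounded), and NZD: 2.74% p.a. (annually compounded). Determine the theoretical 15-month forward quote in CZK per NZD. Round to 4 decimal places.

T = 15/12 years.
CZK accumulates by (1 + 0.0848)^(15/12) = 1.10710062.
Growth of 1 NZD over T: (1 + 0.0274)^(15/12) = 1.03436651.
So F = 15.217 × 1.10710062 / 1.03436651 = 16.287022 (CZK/NZD).

16.2870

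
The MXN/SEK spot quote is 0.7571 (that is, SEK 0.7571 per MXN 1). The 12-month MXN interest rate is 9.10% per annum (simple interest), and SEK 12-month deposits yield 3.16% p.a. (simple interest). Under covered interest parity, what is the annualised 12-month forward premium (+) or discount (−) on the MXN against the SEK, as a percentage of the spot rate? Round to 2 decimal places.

-5.44%

T = 1 year.
CIP forward (SEK per MXN) = 0.7571 × 1.031600/1.091000 = 0.7158793.
Annualised premium = (F − S)/S × (1/T) = (0.7158793 − 0.7571)/0.7571 ÷ 1 = -5.44%.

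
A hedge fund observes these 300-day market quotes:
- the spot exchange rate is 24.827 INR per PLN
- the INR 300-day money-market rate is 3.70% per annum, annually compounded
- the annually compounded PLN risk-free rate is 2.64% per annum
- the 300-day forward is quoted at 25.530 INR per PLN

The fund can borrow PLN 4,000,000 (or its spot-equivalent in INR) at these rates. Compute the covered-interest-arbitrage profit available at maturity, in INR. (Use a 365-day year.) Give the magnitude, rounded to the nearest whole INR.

T = 300/365 years.
Invest the PLN and cover forward: 4,000,000 × 1.02164814481 × 25.530 = INR 104,330,708.55.
Convert at spot and invest in INR: 4,000,000 × 24.827 × 1.03031219644 = INR 102,318,243.60.
The quoted forward overvalues PLN, so borrow INR, buy PLN at spot, deposit the PLN at 2.64%, and sell the proceeds forward at 25.530.
Profit = 104,330,708.55 − 102,318,243.60 = INR 2,012,465.

INR 2,012,465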